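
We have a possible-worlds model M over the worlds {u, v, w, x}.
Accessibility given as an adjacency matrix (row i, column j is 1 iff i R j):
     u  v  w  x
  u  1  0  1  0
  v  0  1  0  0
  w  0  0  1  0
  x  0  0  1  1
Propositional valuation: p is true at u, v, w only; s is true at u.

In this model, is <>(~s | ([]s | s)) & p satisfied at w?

Recall that []ψ holds at a world iff ψ holds at every accessible world, and <>ψ holds iff ψ holds at some accessible world.
At w: <>(~s | ([]s | s)) is true, p is true, so <>(~s | ([]s | s)) & p is true.
  At w: <>(~s | ([]s | s)) requires ~s | ([]s | s) at some successor in {w}.
    ~s | ([]s | s) holds at w, so <>(~s | ([]s | s)) is true at w.
      At w: ~s is true, []s | s is false, so ~s | ([]s | s) is true.

Yes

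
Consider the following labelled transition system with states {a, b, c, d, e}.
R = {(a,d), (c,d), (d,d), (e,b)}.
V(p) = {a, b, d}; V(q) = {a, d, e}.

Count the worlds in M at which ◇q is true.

3

Let φ = ◇q. Evaluate φ at each world:
  a (successors {d}): φ is true.
  b (successors ∅): φ is false.
  c (successors {d}): φ is true.
  d (successors {d}): φ is true.
  e (successors {b}): φ is false.
For instance, at a:
  At a: ◇q requires q at some successor in {d}.
    q holds at d, so ◇q is true at a.
Satisfying worlds: {a, c, d}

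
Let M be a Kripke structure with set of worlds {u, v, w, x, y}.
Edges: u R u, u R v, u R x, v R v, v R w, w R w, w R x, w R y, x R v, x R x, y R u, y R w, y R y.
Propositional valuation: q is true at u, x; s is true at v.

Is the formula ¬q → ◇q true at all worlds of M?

No

Let φ = ¬q → ◇q. Evaluate φ at each world:
  u (successors {u, v, x}): φ is true.
  v (successors {v, w}): φ is false.
  w (successors {w, x, y}): φ is true.
  x (successors {v, x}): φ is true.
  y (successors {u, w, y}): φ is true.
Detail at v (counterexample):
  At v: ¬q is true, ◇q is false, so ¬q → ◇q is false.
    At v: ◇q requires q at some successor in {v, w}.
      At v: q is false.
      At w: q is false.
    So ◇q is false at v.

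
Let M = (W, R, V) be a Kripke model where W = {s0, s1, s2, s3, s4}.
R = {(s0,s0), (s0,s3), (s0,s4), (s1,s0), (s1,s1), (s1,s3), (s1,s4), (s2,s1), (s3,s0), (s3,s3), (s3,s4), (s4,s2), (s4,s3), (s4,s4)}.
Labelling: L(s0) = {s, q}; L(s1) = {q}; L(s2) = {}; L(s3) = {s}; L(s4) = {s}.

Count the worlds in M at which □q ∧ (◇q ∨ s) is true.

1

Let φ = □q ∧ (◇q ∨ s). Evaluate φ at each world:
  s0 (successors {s0, s3, s4}): φ is false.
  s1 (successors {s0, s1, s3, s4}): φ is false.
  s2 (successors {s1}): φ is true.
  s3 (successors {s0, s3, s4}): φ is false.
  s4 (successors {s2, s3, s4}): φ is false.
For instance, at s0:
  At s0: □q is false, ◇q ∨ s is true, so □q ∧ (◇q ∨ s) is false.
    At s0: □q requires q at every successor {s0, s3, s4}.
      q fails at s3, so □q is false at s0.
    At s0: ◇q is true, s is true, so ◇q ∨ s is true.
      At s0: ◇q requires q at some successor in {s0, s3, s4}.
        q holds at s0, so ◇q is true at s0.
Satisfying worlds: {s2}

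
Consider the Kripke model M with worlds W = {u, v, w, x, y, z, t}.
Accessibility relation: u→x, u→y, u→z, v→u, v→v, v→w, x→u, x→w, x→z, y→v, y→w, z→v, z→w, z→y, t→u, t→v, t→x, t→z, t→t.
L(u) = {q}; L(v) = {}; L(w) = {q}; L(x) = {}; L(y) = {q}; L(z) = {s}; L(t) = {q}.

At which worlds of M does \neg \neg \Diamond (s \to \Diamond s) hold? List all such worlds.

u, v, x, y, z, t

Recall that \Diamond ψ holds at a world iff ψ holds at some accessible world.
Let φ = \neg \neg \Diamond (s \to \Diamond s). Evaluate φ at each world:
  u (successors {x, y, z}): φ is true.
  v (successors {u, v, w}): φ is true.
  w (successors ∅): φ is false.
  x (successors {u, w, z}): φ is true.
  y (successors {v, w}): φ is true.
  z (successors {v, w, y}): φ is true.
  t (successors {u, v, x, z, t}): φ is true.
For instance, at z:
  At z: \neg \Diamond (s \to \Diamond s) is false, so \neg \neg \Diamond (s \to \Diamond s) is true.
    At z: \Diamond (s \to \Diamond s) is true, so \neg \Diamond (s \to \Diamond s) is false.
      At z: \Diamond (s \to \Diamond s) requires s \to \Diamond s at some successor in {v, w, y}.
        s \to \Diamond s holds at v, so \Diamond (s \to \Diamond s) is true at z.
Satisfying worlds: {u, v, x, y, z, t}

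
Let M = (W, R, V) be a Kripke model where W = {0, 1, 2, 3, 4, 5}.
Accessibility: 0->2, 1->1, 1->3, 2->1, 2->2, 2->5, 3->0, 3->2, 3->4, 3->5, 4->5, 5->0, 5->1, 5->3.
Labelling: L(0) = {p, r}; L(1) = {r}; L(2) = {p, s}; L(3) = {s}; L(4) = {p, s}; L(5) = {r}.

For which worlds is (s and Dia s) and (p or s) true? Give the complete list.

Let φ = (s and Dia s) and (p or s). Evaluate φ at each world:
  0 (successors {2}): φ is false.
  1 (successors {1, 3}): φ is false.
  2 (successors {1, 2, 5}): φ is true.
  3 (successors {0, 2, 4, 5}): φ is true.
  4 (successors {5}): φ is false.
  5 (successors {0, 1, 3}): φ is false.
For instance, at 1:
  At 1: s and Dia s is false, p or s is false, so (s and Dia s) and (p or s) is false.
    At 1: s is false, Dia s is true, so s and Dia s is false.
      At 1: Dia s requires s at some successor in {1, 3}.
        s holds at 3, so Dia s is true at 1.
Satisfying worlds: {2, 3}

2, 3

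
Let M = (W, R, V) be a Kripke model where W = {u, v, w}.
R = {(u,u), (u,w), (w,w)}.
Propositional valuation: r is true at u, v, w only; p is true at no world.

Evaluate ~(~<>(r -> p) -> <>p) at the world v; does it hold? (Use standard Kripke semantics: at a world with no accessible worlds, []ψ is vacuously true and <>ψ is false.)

At v: ~<>(r -> p) -> <>p is false, so ~(~<>(r -> p) -> <>p) is true.
  At v: ~<>(r -> p) is true, <>p is false, so ~<>(r -> p) -> <>p is false.
    At v: <>(r -> p) is false, so ~<>(r -> p) is true.
      At v: no accessible worlds, so <>(r -> p) is false.
    At v: no accessible worlds, so <>p is false.

Yes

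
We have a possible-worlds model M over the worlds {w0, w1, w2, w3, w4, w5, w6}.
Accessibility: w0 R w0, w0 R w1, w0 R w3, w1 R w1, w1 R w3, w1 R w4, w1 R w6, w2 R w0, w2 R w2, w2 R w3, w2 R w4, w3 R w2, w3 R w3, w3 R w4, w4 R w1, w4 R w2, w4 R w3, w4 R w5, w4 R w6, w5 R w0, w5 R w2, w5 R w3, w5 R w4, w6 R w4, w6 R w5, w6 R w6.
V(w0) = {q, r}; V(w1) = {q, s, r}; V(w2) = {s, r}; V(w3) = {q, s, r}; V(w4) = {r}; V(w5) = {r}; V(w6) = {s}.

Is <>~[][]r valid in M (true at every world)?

Yes

Let φ = <>~[][]r. Evaluate φ at each world:
  w0 (successors {w0, w1, w3}): φ is true.
  w1 (successors {w1, w3, w4, w6}): φ is true.
  w2 (successors {w0, w2, w3, w4}): φ is true.
  w3 (successors {w2, w3, w4}): φ is true.
  w4 (successors {w1, w2, w3, w5, w6}): φ is true.
  w5 (successors {w0, w2, w3, w4}): φ is true.
  w6 (successors {w4, w5, w6}): φ is true.
For instance, at w2:
  At w2: <>~[][]r requires ~[][]r at some successor in {w0, w2, w3, w4}.
    ~[][]r holds at w0, so <>~[][]r is true at w2.
      At w0: [][]r is false, so ~[][]r is true.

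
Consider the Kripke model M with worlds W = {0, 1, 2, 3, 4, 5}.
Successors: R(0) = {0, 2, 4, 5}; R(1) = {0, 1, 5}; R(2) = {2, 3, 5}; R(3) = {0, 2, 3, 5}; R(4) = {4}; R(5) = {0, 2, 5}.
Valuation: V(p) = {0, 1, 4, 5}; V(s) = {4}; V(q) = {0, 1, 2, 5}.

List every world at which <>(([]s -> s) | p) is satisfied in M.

Recall that []ψ holds at a world iff ψ holds at every accessible world, and <>ψ holds iff ψ holds at some accessible world.
Let φ = <>(([]s -> s) | p). Evaluate φ at each world:
  0 (successors {0, 2, 4, 5}): φ is true.
  1 (successors {0, 1, 5}): φ is true.
  2 (successors {2, 3, 5}): φ is true.
  3 (successors {0, 2, 3, 5}): φ is true.
  4 (successors {4}): φ is true.
  5 (successors {0, 2, 5}): φ is true.
For instance, at 2:
  At 2: <>(([]s -> s) | p) requires ([]s -> s) | p at some successor in {2, 3, 5}.
    ([]s -> s) | p holds at 2, so <>(([]s -> s) | p) is true at 2.
      At 2: []s -> s is true, p is false, so ([]s -> s) | p is true.
Satisfying worlds: {0, 1, 2, 3, 4, 5}

0, 1, 2, 3, 4, 5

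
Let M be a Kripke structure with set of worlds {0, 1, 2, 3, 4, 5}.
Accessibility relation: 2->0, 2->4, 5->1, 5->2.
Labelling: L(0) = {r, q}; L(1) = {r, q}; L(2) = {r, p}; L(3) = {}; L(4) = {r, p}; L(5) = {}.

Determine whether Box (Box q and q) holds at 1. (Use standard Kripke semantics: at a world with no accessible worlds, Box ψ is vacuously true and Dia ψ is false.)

Recall that Box ψ holds at a world iff ψ holds at every accessible world, and Dia ψ holds iff ψ holds at some accessible world.
At 1: no accessible worlds, so Box (Box q and q) holds vacuously.

Yes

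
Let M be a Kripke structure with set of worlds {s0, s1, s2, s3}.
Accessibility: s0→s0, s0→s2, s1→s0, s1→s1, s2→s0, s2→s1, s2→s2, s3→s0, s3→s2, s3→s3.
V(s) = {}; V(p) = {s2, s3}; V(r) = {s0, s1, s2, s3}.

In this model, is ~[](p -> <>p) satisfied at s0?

Recall that []ψ holds at a world iff ψ holds at every accessible world, and <>ψ holds iff ψ holds at some accessible world.
At s0: [](p -> <>p) is true, so ~[](p -> <>p) is false.
  At s0: [](p -> <>p) requires p -> <>p at every successor {s0, s2}.
      At s0: p is false, <>p is true, so p -> <>p is true.
      At s2: p is true, <>p is true, so p -> <>p is true.
  So [](p -> <>p) is true at s0.

No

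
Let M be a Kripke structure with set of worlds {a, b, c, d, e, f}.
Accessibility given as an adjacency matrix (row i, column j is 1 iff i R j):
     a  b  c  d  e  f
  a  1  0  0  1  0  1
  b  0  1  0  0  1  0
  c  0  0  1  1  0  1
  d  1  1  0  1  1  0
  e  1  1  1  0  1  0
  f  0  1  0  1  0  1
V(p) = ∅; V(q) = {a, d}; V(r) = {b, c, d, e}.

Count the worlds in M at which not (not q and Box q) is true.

6

Let φ = not (not q and Box q). Evaluate φ at each world:
  a (successors {a, d, f}): φ is true.
  b (successors {b, e}): φ is true.
  c (successors {c, d, f}): φ is true.
  d (successors {a, b, d, e}): φ is true.
  e (successors {a, b, c, e}): φ is true.
  f (successors {b, d, f}): φ is true.
For instance, at c:
  At c: not q and Box q is false, so not (not q and Box q) is true.
    At c: not q is true, Box q is false, so not q and Box q is false.
      At c: Box q requires q at every successor {c, d, f}.
        q fails at c, so Box q is false at c.
Satisfying worlds: {a, b, c, d, e, f}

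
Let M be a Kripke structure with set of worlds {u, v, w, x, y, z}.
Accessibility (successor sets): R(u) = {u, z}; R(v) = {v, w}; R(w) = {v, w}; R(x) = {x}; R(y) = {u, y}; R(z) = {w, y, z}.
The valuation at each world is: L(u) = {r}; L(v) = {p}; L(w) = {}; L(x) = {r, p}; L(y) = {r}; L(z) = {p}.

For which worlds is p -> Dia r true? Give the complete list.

u, w, x, y, z

Let φ = p -> Dia r. Evaluate φ at each world:
  u (successors {u, z}): φ is true.
  v (successors {v, w}): φ is false.
  w (successors {v, w}): φ is true.
  x (successors {x}): φ is true.
  y (successors {u, y}): φ is true.
  z (successors {w, y, z}): φ is true.
For instance, at z:
  At z: p is true, Dia r is true, so p -> Dia r is true.
    At z: Dia r requires r at some successor in {w, y, z}.
      r holds at y, so Dia r is true at z.
Satisfying worlds: {u, w, x, y, z}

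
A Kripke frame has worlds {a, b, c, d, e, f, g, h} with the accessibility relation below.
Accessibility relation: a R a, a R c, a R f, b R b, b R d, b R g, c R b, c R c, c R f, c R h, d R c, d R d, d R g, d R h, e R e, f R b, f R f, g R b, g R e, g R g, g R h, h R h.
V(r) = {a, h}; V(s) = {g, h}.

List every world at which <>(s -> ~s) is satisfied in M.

a, b, c, d, e, f, g

Recall that <>ψ holds at a world iff ψ holds at some accessible world.
Let φ = <>(s -> ~s). Evaluate φ at each world:
  a (successors {a, c, f}): φ is true.
  b (successors {b, d, g}): φ is true.
  c (successors {b, c, f, h}): φ is true.
  d (successors {c, d, g, h}): φ is true.
  e (successors {e}): φ is true.
  f (successors {b, f}): φ is true.
  g (successors {b, e, g, h}): φ is true.
  h (successors {h}): φ is false.
For instance, at a:
  At a: <>(s -> ~s) requires s -> ~s at some successor in {a, c, f}.
    s -> ~s holds at a, so <>(s -> ~s) is true at a.
Satisfying worlds: {a, b, c, d, e, f, g}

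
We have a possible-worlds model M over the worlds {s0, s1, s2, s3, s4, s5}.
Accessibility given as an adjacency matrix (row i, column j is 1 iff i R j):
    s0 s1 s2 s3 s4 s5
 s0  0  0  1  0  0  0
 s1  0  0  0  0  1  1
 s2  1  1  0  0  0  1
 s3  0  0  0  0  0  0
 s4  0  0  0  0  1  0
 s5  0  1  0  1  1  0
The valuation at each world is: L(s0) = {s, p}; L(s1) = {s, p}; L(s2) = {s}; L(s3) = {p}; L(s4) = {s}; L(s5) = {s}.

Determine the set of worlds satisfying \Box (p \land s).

Recall that \Box ψ holds at a world iff ψ holds at every accessible world, and \Diamond ψ holds iff ψ holds at some accessible world.
Let φ = \Box (p \land s). Evaluate φ at each world:
  s0 (successors {s2}): φ is false.
  s1 (successors {s4, s5}): φ is false.
  s2 (successors {s0, s1, s5}): φ is false.
  s3 (successors ∅): φ is true.
  s4 (successors {s4}): φ is false.
  s5 (successors {s1, s3, s4}): φ is false.
For instance, at s0:
  At s0: \Box (p \land s) requires p \land s at every successor {s2}.
    p \land s fails at s2, so \Box (p \land s) is false at s0.
Satisfying worlds: {s3}

s3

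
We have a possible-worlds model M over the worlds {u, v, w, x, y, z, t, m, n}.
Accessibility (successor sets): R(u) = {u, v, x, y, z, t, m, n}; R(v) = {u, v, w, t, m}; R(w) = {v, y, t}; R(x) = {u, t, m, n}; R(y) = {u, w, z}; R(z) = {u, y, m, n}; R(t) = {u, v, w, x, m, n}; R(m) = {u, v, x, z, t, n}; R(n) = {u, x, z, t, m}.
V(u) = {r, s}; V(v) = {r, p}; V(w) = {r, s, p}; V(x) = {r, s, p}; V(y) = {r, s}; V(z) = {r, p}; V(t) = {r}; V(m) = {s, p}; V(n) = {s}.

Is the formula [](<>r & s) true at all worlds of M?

No

Let φ = [](<>r & s). Evaluate φ at each world:
  u (successors {u, v, x, y, z, t, m, n}): φ is false.
  v (successors {u, v, w, t, m}): φ is false.
  w (successors {v, y, t}): φ is false.
  x (successors {u, t, m, n}): φ is false.
  y (successors {u, w, z}): φ is false.
  z (successors {u, y, m, n}): φ is true.
  t (successors {u, v, w, x, m, n}): φ is false.
  m (successors {u, v, x, z, t, n}): φ is false.
  n (successors {u, x, z, t, m}): φ is false.
Detail at u (counterexample):
  At u: [](<>r & s) requires <>r & s at every successor {u, v, x, y, z, t, m, n}.
    <>r & s fails at v, so [](<>r & s) is false at u.
      At v: <>r is true, s is false, so <>r & s is false.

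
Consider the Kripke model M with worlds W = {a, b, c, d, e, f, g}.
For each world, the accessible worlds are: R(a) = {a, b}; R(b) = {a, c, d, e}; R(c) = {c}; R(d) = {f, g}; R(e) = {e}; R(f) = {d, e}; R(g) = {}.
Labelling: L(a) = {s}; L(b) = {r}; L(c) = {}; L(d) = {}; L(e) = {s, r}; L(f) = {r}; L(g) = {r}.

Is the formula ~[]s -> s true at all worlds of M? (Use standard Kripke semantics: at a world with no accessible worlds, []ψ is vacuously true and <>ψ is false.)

Let φ = ~[]s -> s. Evaluate φ at each world:
  a (successors {a, b}): φ is true.
  b (successors {a, c, d, e}): φ is false.
  c (successors {c}): φ is false.
  d (successors {f, g}): φ is false.
  e (successors {e}): φ is true.
  f (successors {d, e}): φ is false.
  g (successors ∅): φ is true.
Detail at b (counterexample):
  At b: ~[]s is true, s is false, so ~[]s -> s is false.
    At b: []s is false, so ~[]s is true.
      At b: []s requires s at every successor {a, c, d, e}.
        s fails at c, so []s is false at b.

No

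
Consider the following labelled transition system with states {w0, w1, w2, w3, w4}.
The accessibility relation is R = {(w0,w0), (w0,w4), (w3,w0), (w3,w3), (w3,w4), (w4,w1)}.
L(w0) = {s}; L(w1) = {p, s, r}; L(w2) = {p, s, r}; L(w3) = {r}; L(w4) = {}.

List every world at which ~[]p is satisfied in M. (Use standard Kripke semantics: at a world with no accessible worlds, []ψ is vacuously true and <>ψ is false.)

Let φ = ~[]p. Evaluate φ at each world:
  w0 (successors {w0, w4}): φ is true.
  w1 (successors ∅): φ is false.
  w2 (successors ∅): φ is false.
  w3 (successors {w0, w3, w4}): φ is true.
  w4 (successors {w1}): φ is false.
For instance, at w0:
  At w0: []p is false, so ~[]p is true.
    At w0: []p requires p at every successor {w0, w4}.
      p fails at w0, so []p is false at w0.
Satisfying worlds: {w0, w3}

w0, w3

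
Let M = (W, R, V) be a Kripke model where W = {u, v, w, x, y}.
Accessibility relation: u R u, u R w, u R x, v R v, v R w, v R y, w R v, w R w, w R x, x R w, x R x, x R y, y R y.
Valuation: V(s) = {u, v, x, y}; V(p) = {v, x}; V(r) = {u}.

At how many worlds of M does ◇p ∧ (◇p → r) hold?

1

Let φ = ◇p ∧ (◇p → r). Evaluate φ at each world:
  u (successors {u, w, x}): φ is true.
  v (successors {v, w, y}): φ is false.
  w (successors {v, w, x}): φ is false.
  x (successors {w, x, y}): φ is false.
  y (successors {y}): φ is false.
For instance, at w:
  At w: ◇p is true, ◇p → r is false, so ◇p ∧ (◇p → r) is false.
    At w: ◇p requires p at some successor in {v, w, x}.
      p holds at v, so ◇p is true at w.
    At w: ◇p is true, r is false, so ◇p → r is false.
      At w: ◇p requires p at some successor in {v, w, x}.
        p holds at v, so ◇p is true at w.
Satisfying worlds: {u}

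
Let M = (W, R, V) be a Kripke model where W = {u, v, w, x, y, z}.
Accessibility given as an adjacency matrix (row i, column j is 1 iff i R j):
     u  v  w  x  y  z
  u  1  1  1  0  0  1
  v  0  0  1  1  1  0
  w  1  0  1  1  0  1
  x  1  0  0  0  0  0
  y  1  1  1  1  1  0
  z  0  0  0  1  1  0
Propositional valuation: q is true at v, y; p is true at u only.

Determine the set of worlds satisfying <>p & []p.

x

Let φ = <>p & []p. Evaluate φ at each world:
  u (successors {u, v, w, z}): φ is false.
  v (successors {w, x, y}): φ is false.
  w (successors {u, w, x, z}): φ is false.
  x (successors {u}): φ is true.
  y (successors {u, v, w, x, y}): φ is false.
  z (successors {x, y}): φ is false.
For instance, at v:
  At v: <>p is false, []p is false, so <>p & []p is false.
    At v: <>p requires p at some successor in {w, x, y}.
      At w: p is false.
      At x: p is false.
      At y: p is false.
    So <>p is false at v.
    At v: []p requires p at every successor {w, x, y}.
      p fails at w, so []p is false at v.
Satisfying worlds: {x}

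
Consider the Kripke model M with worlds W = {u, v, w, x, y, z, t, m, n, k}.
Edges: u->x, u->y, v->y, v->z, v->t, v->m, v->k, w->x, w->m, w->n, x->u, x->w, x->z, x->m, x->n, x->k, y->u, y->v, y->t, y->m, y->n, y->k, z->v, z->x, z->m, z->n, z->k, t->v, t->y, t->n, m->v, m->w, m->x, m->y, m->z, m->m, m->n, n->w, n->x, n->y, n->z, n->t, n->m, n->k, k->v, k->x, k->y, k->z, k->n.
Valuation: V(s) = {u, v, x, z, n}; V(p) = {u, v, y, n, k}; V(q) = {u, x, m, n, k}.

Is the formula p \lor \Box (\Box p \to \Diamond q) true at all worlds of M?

Let φ = p \lor \Box (\Box p \to \Diamond q). Evaluate φ at each world:
  u (successors {x, y}): φ is true.
  v (successors {y, z, t, m, k}): φ is true.
  w (successors {x, m, n}): φ is true.
  x (successors {u, w, z, m, n, k}): φ is true.
  y (successors {u, v, t, m, n, k}): φ is true.
  z (successors {v, x, m, n, k}): φ is true.
  t (successors {v, y, n}): φ is true.
  m (successors {v, w, x, y, z, m, n}): φ is true.
  n (successors {w, x, y, z, t, m, k}): φ is true.
  k (successors {v, x, y, z, n}): φ is true.
For instance, at x:
  At x: p is false, \Box (\Box p \to \Diamond q) is true, so p \lor \Box (\Box p \to \Diamond q) is true.
    At x: \Box (\Box p \to \Diamond q) requires \Box p \to \Diamond q at every successor {u, w, z, m, n, k}.
      At u: \Box p \to \Diamond q is true.
      At w: \Box p \to \Diamond q is true.
      At z: \Box p \to \Diamond q is true.
      At m: \Box p \to \Diamond q is true.
      At n: \Box p \to \Diamond q is true.
      At k: \Box p \to \Diamond q is true.
    So \Box (\Box p \to \Diamond q) is true at x.

Yes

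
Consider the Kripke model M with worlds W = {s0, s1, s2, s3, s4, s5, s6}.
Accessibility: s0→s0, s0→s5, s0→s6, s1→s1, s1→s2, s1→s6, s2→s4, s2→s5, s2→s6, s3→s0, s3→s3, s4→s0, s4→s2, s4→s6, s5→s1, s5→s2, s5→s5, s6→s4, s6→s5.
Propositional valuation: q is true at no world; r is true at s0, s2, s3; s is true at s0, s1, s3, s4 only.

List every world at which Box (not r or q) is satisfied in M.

s2, s6

Let φ = Box (not r or q). Evaluate φ at each world:
  s0 (successors {s0, s5, s6}): φ is false.
  s1 (successors {s1, s2, s6}): φ is false.
  s2 (successors {s4, s5, s6}): φ is true.
  s3 (successors {s0, s3}): φ is false.
  s4 (successors {s0, s2, s6}): φ is false.
  s5 (successors {s1, s2, s5}): φ is false.
  s6 (successors {s4, s5}): φ is true.
For instance, at s3:
  At s3: Box (not r or q) requires not r or q at every successor {s0, s3}.
    not r or q fails at s0, so Box (not r or q) is false at s3.
Satisfying worlds: {s2, s6}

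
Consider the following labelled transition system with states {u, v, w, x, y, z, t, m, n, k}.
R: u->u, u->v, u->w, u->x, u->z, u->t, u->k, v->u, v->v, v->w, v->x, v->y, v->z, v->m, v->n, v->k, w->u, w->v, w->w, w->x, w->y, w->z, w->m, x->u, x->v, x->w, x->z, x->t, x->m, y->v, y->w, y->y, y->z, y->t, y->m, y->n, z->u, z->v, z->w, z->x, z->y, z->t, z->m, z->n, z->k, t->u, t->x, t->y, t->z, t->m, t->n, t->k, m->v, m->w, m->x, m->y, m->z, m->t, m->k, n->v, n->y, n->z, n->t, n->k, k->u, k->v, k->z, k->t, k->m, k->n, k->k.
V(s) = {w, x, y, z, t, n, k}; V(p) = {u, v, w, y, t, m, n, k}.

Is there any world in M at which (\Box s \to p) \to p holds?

Yes

Recall that \Box ψ holds at a world iff ψ holds at every accessible world, and \Diamond ψ holds iff ψ holds at some accessible world.
Let φ = (\Box s \to p) \to p. Evaluate φ at each world:
  u (successors {u, v, w, x, z, t, k}): φ is true.
  v (successors {u, v, w, x, y, z, m, n, k}): φ is true.
  w (successors {u, v, w, x, y, z, m}): φ is true.
  x (successors {u, v, w, z, t, m}): φ is false.
  y (successors {v, w, y, z, t, m, n}): φ is true.
  z (successors {u, v, w, x, y, t, m, n, k}): φ is false.
  t (successors {u, x, y, z, m, n, k}): φ is true.
  m (successors {v, w, x, y, z, t, k}): φ is true.
  n (successors {v, y, z, t, k}): φ is true.
  k (successors {u, v, z, t, m, n, k}): φ is true.
Detail at u (witness):
  At u: \Box s \to p is true, p is true, so (\Box s \to p) \to p is true.
    At u: \Box s is false, p is true, so \Box s \to p is true.
      At u: \Box s requires s at every successor {u, v, w, x, z, t, k}.
        s fails at u, so \Box s is false at u.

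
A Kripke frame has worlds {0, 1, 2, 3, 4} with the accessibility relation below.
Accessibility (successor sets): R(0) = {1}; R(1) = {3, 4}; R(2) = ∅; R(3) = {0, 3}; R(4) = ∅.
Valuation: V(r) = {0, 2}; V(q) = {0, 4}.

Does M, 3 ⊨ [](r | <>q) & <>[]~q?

Recall that []ψ holds at a world iff ψ holds at every accessible world, and <>ψ holds iff ψ holds at some accessible world.
At 3: [](r | <>q) is true, <>[]~q is true, so [](r | <>q) & <>[]~q is true.
  At 3: [](r | <>q) requires r | <>q at every successor {0, 3}.
      At 0: r is true, <>q is false, so r | <>q is true.
      At 3: r is false, <>q is true, so r | <>q is true.
  So [](r | <>q) is true at 3.
  At 3: <>[]~q requires []~q at some successor in {0, 3}.
    []~q holds at 0, so <>[]~q is true at 3.
      At 0: []~q requires ~q at every successor {1}.
        At 1: ~q is true.
      So []~q is true at 0.

Yes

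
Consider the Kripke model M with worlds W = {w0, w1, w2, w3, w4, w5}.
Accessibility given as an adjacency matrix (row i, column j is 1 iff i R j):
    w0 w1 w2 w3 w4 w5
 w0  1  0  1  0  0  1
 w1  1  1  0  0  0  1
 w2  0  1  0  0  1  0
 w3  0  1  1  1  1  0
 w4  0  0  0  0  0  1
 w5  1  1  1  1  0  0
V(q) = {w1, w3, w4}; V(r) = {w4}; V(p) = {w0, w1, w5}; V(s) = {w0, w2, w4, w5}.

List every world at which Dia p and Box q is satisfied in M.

Recall that Box ψ holds at a world iff ψ holds at every accessible world, and Dia ψ holds iff ψ holds at some accessible world.
Let φ = Dia p and Box q. Evaluate φ at each world:
  w0 (successors {w0, w2, w5}): φ is false.
  w1 (successors {w0, w1, w5}): φ is false.
  w2 (successors {w1, w4}): φ is true.
  w3 (successors {w1, w2, w3, w4}): φ is false.
  w4 (successors {w5}): φ is false.
  w5 (successors {w0, w1, w2, w3}): φ is false.
For instance, at w1:
  At w1: Dia p is true, Box q is false, so Dia p and Box q is false.
    At w1: Dia p requires p at some successor in {w0, w1, w5}.
      p holds at w0, so Dia p is true at w1.
    At w1: Box q requires q at every successor {w0, w1, w5}.
      q fails at w0, so Box q is false at w1.
Satisfying worlds: {w2}

w2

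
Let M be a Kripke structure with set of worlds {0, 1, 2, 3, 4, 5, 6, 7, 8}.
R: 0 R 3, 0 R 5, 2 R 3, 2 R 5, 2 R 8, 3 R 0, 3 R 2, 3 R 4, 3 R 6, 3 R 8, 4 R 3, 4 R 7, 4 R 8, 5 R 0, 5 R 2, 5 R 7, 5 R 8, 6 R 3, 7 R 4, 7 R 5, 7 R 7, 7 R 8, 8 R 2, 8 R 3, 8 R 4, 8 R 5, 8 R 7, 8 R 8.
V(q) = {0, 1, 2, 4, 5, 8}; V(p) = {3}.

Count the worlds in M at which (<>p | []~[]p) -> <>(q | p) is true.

Let φ = (<>p | []~[]p) -> <>(q | p). Evaluate φ at each world:
  0 (successors {3, 5}): φ is true.
  1 (successors ∅): φ is false.
  2 (successors {3, 5, 8}): φ is true.
  3 (successors {0, 2, 4, 6, 8}): φ is true.
  4 (successors {3, 7, 8}): φ is true.
  5 (successors {0, 2, 7, 8}): φ is true.
  6 (successors {3}): φ is true.
  7 (successors {4, 5, 7, 8}): φ is true.
  8 (successors {2, 3, 4, 5, 7, 8}): φ is true.
For instance, at 3:
  At 3: <>p | []~[]p is false, <>(q | p) is true, so (<>p | []~[]p) -> <>(q | p) is true.
    At 3: <>p is false, []~[]p is false, so <>p | []~[]p is false.
      At 3: <>p requires p at some successor in {0, 2, 4, 6, 8}.
        At 0: p is false.
        At 2: p is false.
        At 4: p is false.
        At 6: p is false.
        At 8: p is false.
      So <>p is false at 3.
      At 3: []~[]p requires ~[]p at every successor {0, 2, 4, 6, 8}.
        ~[]p fails at 6, so []~[]p is false at 3.
    At 3: <>(q | p) requires q | p at some successor in {0, 2, 4, 6, 8}.
      q | p holds at 0, so <>(q | p) is true at 3.
Satisfying worlds: {0, 2, 3, 4, 5, 6, 7, 8}

8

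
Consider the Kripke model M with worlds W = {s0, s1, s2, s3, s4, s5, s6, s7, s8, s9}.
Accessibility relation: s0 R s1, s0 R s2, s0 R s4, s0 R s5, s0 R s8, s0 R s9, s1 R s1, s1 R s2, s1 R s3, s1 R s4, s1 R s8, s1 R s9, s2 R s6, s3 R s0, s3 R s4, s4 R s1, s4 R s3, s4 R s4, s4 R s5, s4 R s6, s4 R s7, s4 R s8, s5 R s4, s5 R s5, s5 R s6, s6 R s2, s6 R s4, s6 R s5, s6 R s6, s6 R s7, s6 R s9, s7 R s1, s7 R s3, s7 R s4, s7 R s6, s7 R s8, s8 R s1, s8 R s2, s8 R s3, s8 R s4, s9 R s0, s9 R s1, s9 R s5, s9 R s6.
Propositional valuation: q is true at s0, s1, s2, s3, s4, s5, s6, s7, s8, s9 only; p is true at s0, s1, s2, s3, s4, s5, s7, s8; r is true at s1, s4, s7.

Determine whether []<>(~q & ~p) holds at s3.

No

At s3: []<>(~q & ~p) requires <>(~q & ~p) at every successor {s0, s4}.
  <>(~q & ~p) fails at s0, so []<>(~q & ~p) is false at s3.
    At s0: <>(~q & ~p) requires ~q & ~p at some successor in {s1, s2, s4, s5, s8, s9}.
      At s1: ~q & ~p is false.
      At s2: ~q & ~p is false.
      At s4: ~q & ~p is false.
      At s5: ~q & ~p is false.
      At s8: ~q & ~p is false.
      At s9: ~q & ~p is false.
    So <>(~q & ~p) is false at s0.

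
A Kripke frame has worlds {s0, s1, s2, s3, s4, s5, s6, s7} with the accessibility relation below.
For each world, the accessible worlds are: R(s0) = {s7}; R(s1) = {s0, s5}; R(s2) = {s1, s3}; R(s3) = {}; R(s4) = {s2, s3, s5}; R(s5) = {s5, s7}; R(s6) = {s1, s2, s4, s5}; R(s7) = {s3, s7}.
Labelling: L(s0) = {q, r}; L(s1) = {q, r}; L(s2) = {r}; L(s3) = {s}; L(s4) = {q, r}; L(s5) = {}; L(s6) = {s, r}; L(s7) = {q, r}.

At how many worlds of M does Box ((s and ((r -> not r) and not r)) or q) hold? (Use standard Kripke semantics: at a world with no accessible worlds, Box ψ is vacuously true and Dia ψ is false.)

Recall that Box ψ holds at a world iff ψ holds at every accessible world, and Dia ψ holds iff ψ holds at some accessible world.
Let φ = Box ((s and ((r -> not r) and not r)) or q). Evaluate φ at each world:
  s0 (successors {s7}): φ is true.
  s1 (successors {s0, s5}): φ is false.
  s2 (successors {s1, s3}): φ is true.
  s3 (successors ∅): φ is true.
  s4 (successors {s2, s3, s5}): φ is false.
  s5 (successors {s5, s7}): φ is false.
  s6 (successors {s1, s2, s4, s5}): φ is false.
  s7 (successors {s3, s7}): φ is true.
For instance, at s1:
  At s1: Box ((s and ((r -> not r) and not r)) or q) requires (s and ((r -> not r) and not r)) or q at every successor {s0, s5}.
    (s and ((r -> not r) and not r)) or q fails at s5, so Box ((s and ((r -> not r) and not r)) or q) is false at s1.
Satisfying worlds: {s0, s2, s3, s7}

4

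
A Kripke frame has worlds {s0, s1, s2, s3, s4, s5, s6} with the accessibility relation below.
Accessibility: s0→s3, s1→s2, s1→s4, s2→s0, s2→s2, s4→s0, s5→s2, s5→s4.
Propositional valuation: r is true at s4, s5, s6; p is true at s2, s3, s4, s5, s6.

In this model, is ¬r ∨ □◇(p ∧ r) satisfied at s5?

Recall that □ψ holds at a world iff ψ holds at every accessible world, and ◇ψ holds iff ψ holds at some accessible world.
At s5: ¬r is false, □◇(p ∧ r) is false, so ¬r ∨ □◇(p ∧ r) is false.
  At s5: □◇(p ∧ r) requires ◇(p ∧ r) at every successor {s2, s4}.
    ◇(p ∧ r) fails at s2, so □◇(p ∧ r) is false at s5.
      At s2: ◇(p ∧ r) requires p ∧ r at some successor in {s0, s2}.
        At s0: p ∧ r is false.
        At s2: p ∧ r is false.
      So ◇(p ∧ r) is false at s2.

No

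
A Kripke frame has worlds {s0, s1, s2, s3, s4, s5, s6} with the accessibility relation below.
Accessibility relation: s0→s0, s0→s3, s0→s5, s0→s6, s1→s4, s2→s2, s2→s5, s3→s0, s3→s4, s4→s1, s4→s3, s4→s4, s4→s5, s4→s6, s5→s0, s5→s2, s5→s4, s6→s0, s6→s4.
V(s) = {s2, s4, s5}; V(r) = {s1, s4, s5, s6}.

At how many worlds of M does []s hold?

Recall that []ψ holds at a world iff ψ holds at every accessible world, and <>ψ holds iff ψ holds at some accessible world.
Let φ = []s. Evaluate φ at each world:
  s0 (successors {s0, s3, s5, s6}): φ is false.
  s1 (successors {s4}): φ is true.
  s2 (successors {s2, s5}): φ is true.
  s3 (successors {s0, s4}): φ is false.
  s4 (successors {s1, s3, s4, s5, s6}): φ is false.
  s5 (successors {s0, s2, s4}): φ is false.
  s6 (successors {s0, s4}): φ is false.
For instance, at s4:
  At s4: []s requires s at every successor {s1, s3, s4, s5, s6}.
    s fails at s1, so []s is false at s4.
Satisfying worlds: {s1, s2}

2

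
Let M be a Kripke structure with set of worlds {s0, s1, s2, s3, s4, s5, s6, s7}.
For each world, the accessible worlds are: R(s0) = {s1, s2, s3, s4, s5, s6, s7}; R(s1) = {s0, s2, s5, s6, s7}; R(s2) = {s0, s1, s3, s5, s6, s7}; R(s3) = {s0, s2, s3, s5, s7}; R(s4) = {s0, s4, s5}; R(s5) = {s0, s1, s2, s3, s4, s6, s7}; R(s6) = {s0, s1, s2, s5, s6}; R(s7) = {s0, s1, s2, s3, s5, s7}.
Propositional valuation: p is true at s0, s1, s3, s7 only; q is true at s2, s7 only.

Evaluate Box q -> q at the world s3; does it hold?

At s3: Box q is false, q is false, so Box q -> q is true.
  At s3: Box q requires q at every successor {s0, s2, s3, s5, s7}.
    q fails at s0, so Box q is false at s3.

Yes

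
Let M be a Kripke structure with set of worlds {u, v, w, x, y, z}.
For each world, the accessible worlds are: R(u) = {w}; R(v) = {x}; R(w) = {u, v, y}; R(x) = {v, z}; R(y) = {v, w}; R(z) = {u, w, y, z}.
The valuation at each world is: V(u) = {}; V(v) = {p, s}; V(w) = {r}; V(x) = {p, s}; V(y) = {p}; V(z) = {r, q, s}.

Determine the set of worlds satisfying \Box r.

u

Let φ = \Box r. Evaluate φ at each world:
  u (successors {w}): φ is true.
  v (successors {x}): φ is false.
  w (successors {u, v, y}): φ is false.
  x (successors {v, z}): φ is false.
  y (successors {v, w}): φ is false.
  z (successors {u, w, y, z}): φ is false.
For instance, at u:
  At u: \Box r requires r at every successor {w}.
    At w: r is true.
  So \Box r is true at u.
Satisfying worlds: {u}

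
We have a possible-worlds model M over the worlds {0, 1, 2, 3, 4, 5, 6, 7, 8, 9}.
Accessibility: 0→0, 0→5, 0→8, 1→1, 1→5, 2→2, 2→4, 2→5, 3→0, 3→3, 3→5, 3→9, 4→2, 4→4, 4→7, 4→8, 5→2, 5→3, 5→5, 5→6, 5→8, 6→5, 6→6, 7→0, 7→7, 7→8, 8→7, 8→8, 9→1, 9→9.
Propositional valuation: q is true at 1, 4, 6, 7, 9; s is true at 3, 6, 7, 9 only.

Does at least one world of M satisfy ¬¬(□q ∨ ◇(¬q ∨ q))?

Yes

Let φ = ¬¬(□q ∨ ◇(¬q ∨ q)). Evaluate φ at each world:
  0 (successors {0, 5, 8}): φ is true.
  1 (successors {1, 5}): φ is true.
  2 (successors {2, 4, 5}): φ is true.
  3 (successors {0, 3, 5, 9}): φ is true.
  4 (successors {2, 4, 7, 8}): φ is true.
  5 (successors {2, 3, 5, 6, 8}): φ is true.
  6 (successors {5, 6}): φ is true.
  7 (successors {0, 7, 8}): φ is true.
  8 (successors {7, 8}): φ is true.
  9 (successors {1, 9}): φ is true.
Detail at 0 (witness):
  At 0: ¬(□q ∨ ◇(¬q ∨ q)) is false, so ¬¬(□q ∨ ◇(¬q ∨ q)) is true.
    At 0: □q ∨ ◇(¬q ∨ q) is true, so ¬(□q ∨ ◇(¬q ∨ q)) is false.
      At 0: □q is false, ◇(¬q ∨ q) is true, so □q ∨ ◇(¬q ∨ q) is true.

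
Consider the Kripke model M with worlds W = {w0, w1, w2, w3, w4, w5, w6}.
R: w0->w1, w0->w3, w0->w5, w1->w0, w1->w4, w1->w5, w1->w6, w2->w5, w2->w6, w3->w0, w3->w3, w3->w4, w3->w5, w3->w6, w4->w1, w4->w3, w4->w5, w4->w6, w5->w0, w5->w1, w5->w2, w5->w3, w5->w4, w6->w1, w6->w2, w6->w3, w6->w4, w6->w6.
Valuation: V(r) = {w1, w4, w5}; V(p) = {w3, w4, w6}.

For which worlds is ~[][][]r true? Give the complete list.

Recall that []ψ holds at a world iff ψ holds at every accessible world, and <>ψ holds iff ψ holds at some accessible world.
Let φ = ~[][][]r. Evaluate φ at each world:
  w0 (successors {w1, w3, w5}): φ is true.
  w1 (successors {w0, w4, w5, w6}): φ is true.
  w2 (successors {w5, w6}): φ is true.
  w3 (successors {w0, w3, w4, w5, w6}): φ is true.
  w4 (successors {w1, w3, w5, w6}): φ is true.
  w5 (successors {w0, w1, w2, w3, w4}): φ is true.
  w6 (successors {w1, w2, w3, w4, w6}): φ is true.
For instance, at w2:
  At w2: [][][]r is false, so ~[][][]r is true.
    At w2: [][][]r requires [][]r at every successor {w5, w6}.
      [][]r fails at w5, so [][][]r is false at w2.
Satisfying worlds: {w0, w1, w2, w3, w4, w5, w6}

w0, w1, w2, w3, w4, w5, w6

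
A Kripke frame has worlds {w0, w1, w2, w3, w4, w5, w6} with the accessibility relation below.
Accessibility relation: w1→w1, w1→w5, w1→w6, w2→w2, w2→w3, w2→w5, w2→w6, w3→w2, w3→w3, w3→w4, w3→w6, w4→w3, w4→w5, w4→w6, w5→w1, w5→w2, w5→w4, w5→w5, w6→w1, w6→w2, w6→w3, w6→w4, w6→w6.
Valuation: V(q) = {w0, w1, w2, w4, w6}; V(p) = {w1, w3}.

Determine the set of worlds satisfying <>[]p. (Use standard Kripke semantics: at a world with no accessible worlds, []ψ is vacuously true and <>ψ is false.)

Let φ = <>[]p. Evaluate φ at each world:
  w0 (successors ∅): φ is false.
  w1 (successors {w1, w5, w6}): φ is false.
  w2 (successors {w2, w3, w5, w6}): φ is false.
  w3 (successors {w2, w3, w4, w6}): φ is false.
  w4 (successors {w3, w5, w6}): φ is false.
  w5 (successors {w1, w2, w4, w5}): φ is false.
  w6 (successors {w1, w2, w3, w4, w6}): φ is false.
For instance, at w5:
  At w5: <>[]p requires []p at some successor in {w1, w2, w4, w5}.
    At w1: []p is false.
    At w2: []p is false.
    At w4: []p is false.
    At w5: []p is false.
  So <>[]p is false at w5.
Satisfying worlds: none.

none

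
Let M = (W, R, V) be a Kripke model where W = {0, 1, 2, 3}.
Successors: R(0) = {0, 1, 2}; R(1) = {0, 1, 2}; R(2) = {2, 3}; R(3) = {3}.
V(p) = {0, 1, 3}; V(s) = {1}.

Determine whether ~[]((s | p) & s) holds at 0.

Yes

At 0: []((s | p) & s) is false, so ~[]((s | p) & s) is true.
  At 0: []((s | p) & s) requires (s | p) & s at every successor {0, 1, 2}.
    (s | p) & s fails at 0, so []((s | p) & s) is false at 0.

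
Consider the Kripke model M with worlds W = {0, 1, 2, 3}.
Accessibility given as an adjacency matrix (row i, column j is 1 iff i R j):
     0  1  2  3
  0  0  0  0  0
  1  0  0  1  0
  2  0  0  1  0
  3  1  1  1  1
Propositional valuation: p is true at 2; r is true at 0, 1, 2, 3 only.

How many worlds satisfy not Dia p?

1

Let φ = not Dia p. Evaluate φ at each world:
  0 (successors ∅): φ is true.
  1 (successors {2}): φ is false.
  2 (successors {2}): φ is false.
  3 (successors {0, 1, 2, 3}): φ is false.
For instance, at 2:
  At 2: Dia p is true, so not Dia p is false.
    At 2: Dia p requires p at some successor in {2}.
      p holds at 2, so Dia p is true at 2.
Satisfying worlds: {0}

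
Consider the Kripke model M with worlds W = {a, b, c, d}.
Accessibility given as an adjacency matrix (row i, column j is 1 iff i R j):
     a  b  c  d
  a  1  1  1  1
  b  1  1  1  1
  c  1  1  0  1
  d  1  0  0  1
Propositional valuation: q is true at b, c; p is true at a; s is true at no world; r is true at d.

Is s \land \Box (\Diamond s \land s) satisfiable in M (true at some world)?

Let φ = s \land \Box (\Diamond s \land s). Evaluate φ at each world:
  a (successors {a, b, c, d}): φ is false.
  b (successors {a, b, c, d}): φ is false.
  c (successors {a, b, d}): φ is false.
  d (successors {a, d}): φ is false.
For instance, at c:
  At c: s is false, \Box (\Diamond s \land s) is false, so s \land \Box (\Diamond s \land s) is false.
    At c: \Box (\Diamond s \land s) requires \Diamond s \land s at every successor {a, b, d}.
      \Diamond s \land s fails at a, so \Box (\Diamond s \land s) is false at c.

No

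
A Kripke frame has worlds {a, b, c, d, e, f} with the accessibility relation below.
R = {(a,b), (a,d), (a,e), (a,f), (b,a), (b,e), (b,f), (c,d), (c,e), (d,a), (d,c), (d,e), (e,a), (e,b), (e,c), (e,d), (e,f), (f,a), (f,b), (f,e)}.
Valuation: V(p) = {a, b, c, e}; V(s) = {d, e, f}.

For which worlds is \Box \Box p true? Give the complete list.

Recall that \Box ψ holds at a world iff ψ holds at every accessible world, and \Diamond ψ holds iff ψ holds at some accessible world.
Let φ = \Box \Box p. Evaluate φ at each world:
  a (successors {b, d, e, f}): φ is false.
  b (successors {a, e, f}): φ is false.
  c (successors {d, e}): φ is false.
  d (successors {a, c, e}): φ is false.
  e (successors {a, b, c, d, f}): φ is false.
  f (successors {a, b, e}): φ is false.
For instance, at d:
  At d: \Box \Box p requires \Box p at every successor {a, c, e}.
    \Box p fails at a, so \Box \Box p is false at d.
      At a: \Box p requires p at every successor {b, d, e, f}.
        p fails at d, so \Box p is false at a.
Satisfying worlds: none.

none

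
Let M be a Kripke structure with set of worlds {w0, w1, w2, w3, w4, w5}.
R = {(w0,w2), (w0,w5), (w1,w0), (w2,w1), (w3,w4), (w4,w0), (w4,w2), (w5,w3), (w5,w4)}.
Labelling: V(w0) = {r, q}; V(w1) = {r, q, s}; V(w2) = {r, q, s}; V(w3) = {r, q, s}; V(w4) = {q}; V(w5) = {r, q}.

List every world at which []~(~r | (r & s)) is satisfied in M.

Let φ = []~(~r | (r & s)). Evaluate φ at each world:
  w0 (successors {w2, w5}): φ is false.
  w1 (successors {w0}): φ is true.
  w2 (successors {w1}): φ is false.
  w3 (successors {w4}): φ is false.
  w4 (successors {w0, w2}): φ is false.
  w5 (successors {w3, w4}): φ is false.
For instance, at w1:
  At w1: []~(~r | (r & s)) requires ~(~r | (r & s)) at every successor {w0}.
    At w0: ~(~r | (r & s)) is true.
  So []~(~r | (r & s)) is true at w1.
Satisfying worlds: {w1}

w1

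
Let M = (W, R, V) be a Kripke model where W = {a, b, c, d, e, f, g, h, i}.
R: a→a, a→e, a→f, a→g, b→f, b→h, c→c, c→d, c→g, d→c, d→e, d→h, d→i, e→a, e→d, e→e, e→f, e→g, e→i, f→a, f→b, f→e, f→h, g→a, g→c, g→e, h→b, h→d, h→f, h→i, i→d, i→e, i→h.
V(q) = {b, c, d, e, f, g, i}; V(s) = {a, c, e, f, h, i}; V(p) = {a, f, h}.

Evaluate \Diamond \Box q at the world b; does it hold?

At b: \Diamond \Box q requires \Box q at some successor in {f, h}.
  \Box q holds at h, so \Diamond \Box q is true at b.
    At h: \Box q requires q at every successor {b, d, f, i}.
      At b: q is true.
      At d: q is true.
      At f: q is true.
      At i: q is true.
    So \Box q is true at h.

Yes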